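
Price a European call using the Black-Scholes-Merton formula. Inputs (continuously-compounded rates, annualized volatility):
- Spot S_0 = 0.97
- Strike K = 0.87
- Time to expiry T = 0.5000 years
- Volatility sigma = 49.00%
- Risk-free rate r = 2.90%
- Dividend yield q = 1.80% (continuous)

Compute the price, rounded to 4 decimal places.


d1 = (ln(S/K) + (r - q + 0.5*sigma^2) * T) / (sigma * sqrt(T)) = 0.50313637
d2 = d1 - sigma * sqrt(T) = 0.15665405
exp(-rT) = 0.98560462; exp(-qT) = 0.99104038
C = S_0 * exp(-qT) * N(d1) - K * exp(-rT) * N(d2)
N(d1) = 0.69256580; N(d2) = 0.56224125
C = 0.9700 * 0.99104038 * 0.69256580 - 0.8700 * 0.98560462 * 0.56224125 = 0.1837

Answer: Price = 0.1837


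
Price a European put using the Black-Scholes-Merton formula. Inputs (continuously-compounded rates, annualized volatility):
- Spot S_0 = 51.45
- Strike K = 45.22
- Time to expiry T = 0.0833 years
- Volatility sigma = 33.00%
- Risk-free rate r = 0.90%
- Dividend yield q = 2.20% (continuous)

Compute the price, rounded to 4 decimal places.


d1 = (ln(S/K) + (r - q + 0.5*sigma^2) * T) / (sigma * sqrt(T)) = 1.39141723
d2 = d1 - sigma * sqrt(T) = 1.29617349
exp(-rT) = 0.99925058; exp(-qT) = 0.99816908
P = K * exp(-rT) * N(-d2) - S_0 * exp(-qT) * N(-d1)
N(-d1) = 0.08204947; N(-d2) = 0.09745786
P = 45.2200 * 0.99925058 * 0.09745786 - 51.4500 * 0.99816908 * 0.08204947 = 0.1900

Answer: Price = 0.1900


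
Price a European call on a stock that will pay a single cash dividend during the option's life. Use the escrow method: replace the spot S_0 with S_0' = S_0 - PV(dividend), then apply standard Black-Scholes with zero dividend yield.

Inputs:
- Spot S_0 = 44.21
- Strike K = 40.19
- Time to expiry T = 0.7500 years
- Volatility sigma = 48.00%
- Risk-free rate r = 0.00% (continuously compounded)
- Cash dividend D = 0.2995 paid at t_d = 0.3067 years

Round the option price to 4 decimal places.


Answer: Price = 8.9379

Derivation:
PV(D) = D * exp(-r * t_d) = 0.2995 * 1.00000000 = 0.29950000
S_0' = S_0 - PV(D) = 44.2100 - 0.29950000 = 43.91050000
d1 = (ln(S_0'/K) + (r + sigma^2/2)*T) / (sigma*sqrt(T)) = 0.42082884
d2 = d1 - sigma*sqrt(T) = 0.00513664
exp(-rT) = 1.00000000
N(d1) = 0.66305996; N(d2) = 0.50204922
C = S_0' * N(d1) - K * exp(-rT) * N(d2) = 43.91050000 * 0.66305996 - 40.1900 * 1.00000000 * 0.50204922 = 8.9379


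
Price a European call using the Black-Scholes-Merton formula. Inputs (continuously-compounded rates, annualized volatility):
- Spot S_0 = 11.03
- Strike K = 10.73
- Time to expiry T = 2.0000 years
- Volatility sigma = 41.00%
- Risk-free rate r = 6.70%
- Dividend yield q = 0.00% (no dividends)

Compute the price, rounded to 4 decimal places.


Answer: Price = 3.2384

Derivation:
d1 = (ln(S/K) + (r - q + 0.5*sigma^2) * T) / (sigma * sqrt(T)) = 0.56857469
d2 = d1 - sigma * sqrt(T) = -0.01125287
exp(-rT) = 0.87459006; exp(-qT) = 1.00000000
C = S_0 * exp(-qT) * N(d1) - K * exp(-rT) * N(d2)
N(d1) = 0.71517760; N(d2) = 0.49551085
C = 11.0300 * 1.00000000 * 0.71517760 - 10.7300 * 0.87459006 * 0.49551085 = 3.2384


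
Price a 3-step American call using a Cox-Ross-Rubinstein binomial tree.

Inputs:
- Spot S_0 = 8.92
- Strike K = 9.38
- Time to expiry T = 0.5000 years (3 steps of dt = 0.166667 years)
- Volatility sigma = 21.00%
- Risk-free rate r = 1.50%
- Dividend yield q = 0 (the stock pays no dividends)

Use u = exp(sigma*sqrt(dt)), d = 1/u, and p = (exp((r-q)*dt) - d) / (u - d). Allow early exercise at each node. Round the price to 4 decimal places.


Answer: Price = V(0,0) = 0.3809

Derivation:
dt = T/N = 0.166667
u = exp(sigma*sqrt(dt)) = 1.089514; d = 1/u = 0.917840
p = (exp((r-q)*dt) - d) / (u - d) = 0.493161
Discount per step: exp(-r*dt) = 0.997503
Stock lattice S(k, i) with i counting down-moves:
  k=0: S(0,0) = 8.9200
  k=1: S(1,0) = 9.7185; S(1,1) = 8.1871
  k=2: S(2,0) = 10.5884; S(2,1) = 8.9200; S(2,2) = 7.5145
  k=3: S(3,0) = 11.5362; S(3,1) = 9.7185; S(3,2) = 8.1871; S(3,3) = 6.8971
Terminal payoffs V(N, i) = max(S_T - K, 0):
  V(3,0) = 2.156228; V(3,1) = 0.338469; V(3,2) = 0.000000; V(3,3) = 0.000000
Backward induction: V(k, i) = exp(-r*dt) * [p * V(k+1, i) + (1-p) * V(k+1, i+1)]; then take max(V_cont, immediate exercise) for American.
  V(2,0) = exp(-r*dt) * [p*2.156228 + (1-p)*0.338469] = 1.231833; exercise = 1.208412; V(2,0) = max -> 1.231833
  V(2,1) = exp(-r*dt) * [p*0.338469 + (1-p)*0.000000] = 0.166503; exercise = 0.000000; V(2,1) = max -> 0.166503
  V(2,2) = exp(-r*dt) * [p*0.000000 + (1-p)*0.000000] = 0.000000; exercise = 0.000000; V(2,2) = max -> 0.000000
  V(1,0) = exp(-r*dt) * [p*1.231833 + (1-p)*0.166503] = 0.690154; exercise = 0.338469; V(1,0) = max -> 0.690154
  V(1,1) = exp(-r*dt) * [p*0.166503 + (1-p)*0.000000] = 0.081908; exercise = 0.000000; V(1,1) = max -> 0.081908
  V(0,0) = exp(-r*dt) * [p*0.690154 + (1-p)*0.081908] = 0.380918; exercise = 0.000000; V(0,0) = max -> 0.380918


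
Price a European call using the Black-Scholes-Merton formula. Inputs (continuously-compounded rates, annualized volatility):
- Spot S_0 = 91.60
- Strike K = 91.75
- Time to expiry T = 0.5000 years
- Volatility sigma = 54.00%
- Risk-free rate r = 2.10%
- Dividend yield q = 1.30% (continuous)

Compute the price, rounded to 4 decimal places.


Answer: Price = 13.8708

Derivation:
d1 = (ln(S/K) + (r - q + 0.5*sigma^2) * T) / (sigma * sqrt(T)) = 0.19710938
d2 = d1 - sigma * sqrt(T) = -0.18472828
exp(-rT) = 0.98955493; exp(-qT) = 0.99352108
C = S_0 * exp(-qT) * N(d1) - K * exp(-rT) * N(d2)
N(d1) = 0.57812903; N(d2) = 0.42672108
C = 91.6000 * 0.99352108 * 0.57812903 - 91.7500 * 0.98955493 * 0.42672108 = 13.8708


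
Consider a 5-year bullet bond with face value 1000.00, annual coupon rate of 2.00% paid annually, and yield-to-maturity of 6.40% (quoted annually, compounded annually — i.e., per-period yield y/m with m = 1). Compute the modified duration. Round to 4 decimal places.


Coupon per period c = face * coupon_rate / m = 20.000000
Periods per year m = 1; per-period yield y/m = 0.064000
Number of cashflows N = 5
Cashflows (t years, CF_t, discount factor 1/(1+y/m)^(m*t), PV):
  t = 1.0000: CF_t = 20.000000, DF = 0.939850, PV = 18.796992
  t = 2.0000: CF_t = 20.000000, DF = 0.883317, PV = 17.666346
  t = 3.0000: CF_t = 20.000000, DF = 0.830185, PV = 16.603709
  t = 4.0000: CF_t = 20.000000, DF = 0.780249, PV = 15.604990
  t = 5.0000: CF_t = 1020.000000, DF = 0.733317, PV = 747.983525
Price P = sum_t PV_t = 816.655562
First compute Macaulay numerator sum_t t * PV_t:
  t * PV_t at t = 1.0000: 18.796992
  t * PV_t at t = 2.0000: 35.332693
  t * PV_t at t = 3.0000: 49.811127
  t * PV_t at t = 4.0000: 62.419958
  t * PV_t at t = 5.0000: 3739.917623
Macaulay duration D = 3906.278393 / 816.655562 = 4.783263
Modified duration = D / (1 + y/m) = 4.783263 / (1 + 0.064000) = 4.495548

Answer: Modified duration = 4.4955


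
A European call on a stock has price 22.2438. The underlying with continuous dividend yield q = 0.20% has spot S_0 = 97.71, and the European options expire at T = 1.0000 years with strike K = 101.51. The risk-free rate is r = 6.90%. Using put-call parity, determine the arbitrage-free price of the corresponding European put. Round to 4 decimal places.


Answer: Put price = 19.4710

Derivation:
Put-call parity: C - P = S_0 * exp(-qT) - K * exp(-rT).
S_0 * exp(-qT) = 97.7100 * 0.99800200 = 97.51477529
K * exp(-rT) = 101.5100 * 0.93332668 = 94.74199129
P = C - S*exp(-qT) + K*exp(-rT)
P = 22.2438 - 97.51477529 + 94.74199129 = 19.4710


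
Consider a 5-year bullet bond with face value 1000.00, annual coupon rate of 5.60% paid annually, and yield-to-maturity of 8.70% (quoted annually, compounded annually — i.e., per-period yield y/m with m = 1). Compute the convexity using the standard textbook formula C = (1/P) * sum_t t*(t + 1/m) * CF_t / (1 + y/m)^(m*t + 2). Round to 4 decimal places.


Answer: Convexity = 21.7619

Derivation:
Coupon per period c = face * coupon_rate / m = 56.000000
Periods per year m = 1; per-period yield y/m = 0.087000
Number of cashflows N = 5
Cashflows (t years, CF_t, discount factor 1/(1+y/m)^(m*t), PV):
  t = 1.0000: CF_t = 56.000000, DF = 0.919963, PV = 51.517939
  t = 2.0000: CF_t = 56.000000, DF = 0.846332, PV = 47.394608
  t = 3.0000: CF_t = 56.000000, DF = 0.778595, PV = 43.601296
  t = 4.0000: CF_t = 56.000000, DF = 0.716278, PV = 40.111588
  t = 5.0000: CF_t = 1056.000000, DF = 0.658950, PV = 695.850907
Price P = sum_t PV_t = 878.476338
Convexity numerator sum_t t*(t + 1/m) * CF_t / (1+y/m)^(m*t + 2):
  t = 1.0000: term = 87.202591
  t = 2.0000: term = 240.669525
  t = 3.0000: term = 442.814214
  t = 4.0000: term = 678.954636
  t = 5.0000: term = 17667.632796
Convexity = (1/P) * sum = 19117.273762 / 878.476338 = 21.761854


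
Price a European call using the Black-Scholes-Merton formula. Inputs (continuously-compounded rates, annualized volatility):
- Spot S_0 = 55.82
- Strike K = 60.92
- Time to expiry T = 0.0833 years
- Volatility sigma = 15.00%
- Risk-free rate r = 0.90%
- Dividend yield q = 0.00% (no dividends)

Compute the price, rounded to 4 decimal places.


d1 = (ln(S/K) + (r - q + 0.5*sigma^2) * T) / (sigma * sqrt(T)) = -1.98053379
d2 = d1 - sigma * sqrt(T) = -2.02382639
exp(-rT) = 0.99925058; exp(-qT) = 1.00000000
C = S_0 * exp(-qT) * N(d1) - K * exp(-rT) * N(d2)
N(d1) = 0.02382179; N(d2) = 0.02149401
C = 55.8200 * 1.00000000 * 0.02382179 - 60.9200 * 0.99925058 * 0.02149401 = 0.0213

Answer: Price = 0.0213


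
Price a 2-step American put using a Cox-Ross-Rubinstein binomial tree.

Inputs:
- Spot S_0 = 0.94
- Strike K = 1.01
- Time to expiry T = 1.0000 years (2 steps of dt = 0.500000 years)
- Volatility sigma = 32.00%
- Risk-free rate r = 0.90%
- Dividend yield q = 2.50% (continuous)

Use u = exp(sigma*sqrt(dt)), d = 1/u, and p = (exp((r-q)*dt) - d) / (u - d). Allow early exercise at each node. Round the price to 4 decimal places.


dt = T/N = 0.500000
u = exp(sigma*sqrt(dt)) = 1.253919; d = 1/u = 0.797499
p = (exp((r-q)*dt) - d) / (u - d) = 0.426214
Discount per step: exp(-r*dt) = 0.995510
Stock lattice S(k, i) with i counting down-moves:
  k=0: S(0,0) = 0.9400
  k=1: S(1,0) = 1.1787; S(1,1) = 0.7496
  k=2: S(2,0) = 1.4780; S(2,1) = 0.9400; S(2,2) = 0.5978
Terminal payoffs V(N, i) = max(K - S_T, 0):
  V(2,0) = 0.000000; V(2,1) = 0.070000; V(2,2) = 0.412155
Backward induction: V(k, i) = exp(-r*dt) * [p * V(k+1, i) + (1-p) * V(k+1, i+1)]; then take max(V_cont, immediate exercise) for American.
  V(1,0) = exp(-r*dt) * [p*0.000000 + (1-p)*0.070000] = 0.039985; exercise = 0.000000; V(1,0) = max -> 0.039985
  V(1,1) = exp(-r*dt) * [p*0.070000 + (1-p)*0.412155] = 0.265128; exercise = 0.260351; V(1,1) = max -> 0.265128
  V(0,0) = exp(-r*dt) * [p*0.039985 + (1-p)*0.265128] = 0.168409; exercise = 0.070000; V(0,0) = max -> 0.168409

Answer: Price = V(0,0) = 0.1684


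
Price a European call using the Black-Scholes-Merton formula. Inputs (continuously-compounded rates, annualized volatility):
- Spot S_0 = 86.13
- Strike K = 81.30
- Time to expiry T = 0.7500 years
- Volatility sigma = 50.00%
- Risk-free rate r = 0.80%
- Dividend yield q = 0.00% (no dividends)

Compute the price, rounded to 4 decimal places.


d1 = (ln(S/K) + (r - q + 0.5*sigma^2) * T) / (sigma * sqrt(T)) = 0.36364237
d2 = d1 - sigma * sqrt(T) = -0.06937033
exp(-rT) = 0.99401796; exp(-qT) = 1.00000000
C = S_0 * exp(-qT) * N(d1) - K * exp(-rT) * N(d2)
N(d1) = 0.64193746; N(d2) = 0.47234742
C = 86.1300 * 1.00000000 * 0.64193746 - 81.3000 * 0.99401796 * 0.47234742 = 17.1179

Answer: Price = 17.1179


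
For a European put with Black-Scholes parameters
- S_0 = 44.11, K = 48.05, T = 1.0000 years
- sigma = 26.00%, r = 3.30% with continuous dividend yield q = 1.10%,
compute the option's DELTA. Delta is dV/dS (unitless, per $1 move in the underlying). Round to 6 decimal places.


d1 = -0.1144446973; d2 = -0.3744446973
phi(d1) = 0.3963382255; exp(-qT) = 0.9890602788; exp(-rT) = 0.9675385596
N(-d1) = 0.5455573583
Delta = -exp(-qT) * N(-d1) = -0.9890602788 * 0.5455573583 = -0.539589

Answer: Delta = -0.539589


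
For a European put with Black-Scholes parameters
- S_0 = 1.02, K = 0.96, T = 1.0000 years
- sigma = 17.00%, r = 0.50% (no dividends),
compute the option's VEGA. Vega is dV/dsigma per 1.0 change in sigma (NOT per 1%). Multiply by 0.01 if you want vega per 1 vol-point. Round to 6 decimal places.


d1 = 0.4710271872; d2 = 0.3010271872
phi(d1) = 0.3570527180; exp(-qT) = 1.0000000000; exp(-rT) = 0.9950124792
Vega = S * exp(-qT) * phi(d1) * sqrt(T) = 1.0200 * 1.0000000000 * 0.3570527180 * 1.0000000000 = 0.364194

Answer: Vega = 0.364194


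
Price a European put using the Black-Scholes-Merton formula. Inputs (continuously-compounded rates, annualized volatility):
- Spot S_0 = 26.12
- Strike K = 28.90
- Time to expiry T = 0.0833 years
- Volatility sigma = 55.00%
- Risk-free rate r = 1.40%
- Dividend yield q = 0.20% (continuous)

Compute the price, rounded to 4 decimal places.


Answer: Price = 3.4484

Derivation:
d1 = (ln(S/K) + (r - q + 0.5*sigma^2) * T) / (sigma * sqrt(T)) = -0.55147918
d2 = d1 - sigma * sqrt(T) = -0.71021874
exp(-rT) = 0.99883448; exp(-qT) = 0.99983341
P = K * exp(-rT) * N(-d2) - S_0 * exp(-qT) * N(-d1)
N(-d1) = 0.70934738; N(-d2) = 0.76121575
P = 28.9000 * 0.99883448 * 0.76121575 - 26.1200 * 0.99983341 * 0.70934738 = 3.4484


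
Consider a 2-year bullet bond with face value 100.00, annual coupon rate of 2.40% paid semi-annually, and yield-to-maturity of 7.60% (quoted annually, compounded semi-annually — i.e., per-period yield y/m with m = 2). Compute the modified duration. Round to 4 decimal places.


Answer: Modified duration = 1.8908

Derivation:
Coupon per period c = face * coupon_rate / m = 1.200000
Periods per year m = 2; per-period yield y/m = 0.038000
Number of cashflows N = 4
Cashflows (t years, CF_t, discount factor 1/(1+y/m)^(m*t), PV):
  t = 0.5000: CF_t = 1.200000, DF = 0.963391, PV = 1.156069
  t = 1.0000: CF_t = 1.200000, DF = 0.928122, PV = 1.113747
  t = 1.5000: CF_t = 1.200000, DF = 0.894145, PV = 1.072974
  t = 2.0000: CF_t = 101.200000, DF = 0.861411, PV = 87.174828
Price P = sum_t PV_t = 90.517618
First compute Macaulay numerator sum_t t * PV_t:
  t * PV_t at t = 0.5000: 0.578035
  t * PV_t at t = 1.0000: 1.113747
  t * PV_t at t = 1.5000: 1.609461
  t * PV_t at t = 2.0000: 174.349656
Macaulay duration D = 177.650898 / 90.517618 = 1.962611
Modified duration = D / (1 + y/m) = 1.962611 / (1 + 0.038000) = 1.890762


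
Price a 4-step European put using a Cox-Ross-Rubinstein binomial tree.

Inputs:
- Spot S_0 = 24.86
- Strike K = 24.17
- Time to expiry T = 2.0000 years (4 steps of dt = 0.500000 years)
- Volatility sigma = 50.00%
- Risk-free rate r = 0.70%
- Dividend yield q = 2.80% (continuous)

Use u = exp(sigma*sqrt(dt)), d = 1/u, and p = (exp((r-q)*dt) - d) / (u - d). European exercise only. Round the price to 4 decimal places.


dt = T/N = 0.500000
u = exp(sigma*sqrt(dt)) = 1.424119; d = 1/u = 0.702189
p = (exp((r-q)*dt) - d) / (u - d) = 0.398053
Discount per step: exp(-r*dt) = 0.996506
Stock lattice S(k, i) with i counting down-moves:
  k=0: S(0,0) = 24.8600
  k=1: S(1,0) = 35.4036; S(1,1) = 17.4564
  k=2: S(2,0) = 50.4189; S(2,1) = 24.8600; S(2,2) = 12.2577
  k=3: S(3,0) = 71.8026; S(3,1) = 35.4036; S(3,2) = 17.4564; S(3,3) = 8.6072
  k=4: S(4,0) = 102.2554; S(4,1) = 50.4189; S(4,2) = 24.8600; S(4,3) = 12.2577; S(4,4) = 6.0439
Terminal payoffs V(N, i) = max(K - S_T, 0):
  V(4,0) = 0.000000; V(4,1) = 0.000000; V(4,2) = 0.000000; V(4,3) = 11.912312; V(4,4) = 18.126118
Backward induction: V(k, i) = exp(-r*dt) * [p * V(k+1, i) + (1-p) * V(k+1, i+1)].
  V(3,0) = exp(-r*dt) * [p*0.000000 + (1-p)*0.000000] = 0.000000
  V(3,1) = exp(-r*dt) * [p*0.000000 + (1-p)*0.000000] = 0.000000
  V(3,2) = exp(-r*dt) * [p*0.000000 + (1-p)*11.912312] = 7.145530
  V(3,3) = exp(-r*dt) * [p*11.912312 + (1-p)*18.126118] = 15.598007
  V(2,0) = exp(-r*dt) * [p*0.000000 + (1-p)*0.000000] = 0.000000
  V(2,1) = exp(-r*dt) * [p*0.000000 + (1-p)*7.145530] = 4.286204
  V(2,2) = exp(-r*dt) * [p*7.145530 + (1-p)*15.598007] = 12.190733
  V(1,0) = exp(-r*dt) * [p*0.000000 + (1-p)*4.286204] = 2.571054
  V(1,1) = exp(-r*dt) * [p*4.286204 + (1-p)*12.190733] = 9.012714
  V(0,0) = exp(-r*dt) * [p*2.571054 + (1-p)*9.012714] = 6.426063

Answer: Price = V(0,0) = 6.4261


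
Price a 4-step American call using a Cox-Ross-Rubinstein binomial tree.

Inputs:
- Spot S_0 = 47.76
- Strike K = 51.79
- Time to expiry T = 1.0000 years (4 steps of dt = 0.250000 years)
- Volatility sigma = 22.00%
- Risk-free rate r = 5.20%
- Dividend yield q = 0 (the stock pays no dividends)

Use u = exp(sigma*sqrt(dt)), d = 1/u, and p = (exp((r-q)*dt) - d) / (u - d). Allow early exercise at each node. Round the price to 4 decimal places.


dt = T/N = 0.250000
u = exp(sigma*sqrt(dt)) = 1.116278; d = 1/u = 0.895834
p = (exp((r-q)*dt) - d) / (u - d) = 0.531885
Discount per step: exp(-r*dt) = 0.987084
Stock lattice S(k, i) with i counting down-moves:
  k=0: S(0,0) = 47.7600
  k=1: S(1,0) = 53.3134; S(1,1) = 42.7850
  k=2: S(2,0) = 59.5126; S(2,1) = 47.7600; S(2,2) = 38.3283
  k=3: S(3,0) = 66.4326; S(3,1) = 53.3134; S(3,2) = 42.7850; S(3,3) = 34.3358
  k=4: S(4,0) = 74.1573; S(4,1) = 59.5126; S(4,2) = 47.7600; S(4,3) = 38.3283; S(4,4) = 30.7592
Terminal payoffs V(N, i) = max(S_T - K, 0):
  V(4,0) = 22.367297; V(4,1) = 7.722625; V(4,2) = 0.000000; V(4,3) = 0.000000; V(4,4) = 0.000000
Backward induction: V(k, i) = exp(-r*dt) * [p * V(k+1, i) + (1-p) * V(k+1, i+1)]; then take max(V_cont, immediate exercise) for American.
  V(3,0) = exp(-r*dt) * [p*22.367297 + (1-p)*7.722625] = 15.311550; exercise = 14.642638; V(3,0) = max -> 15.311550
  V(3,1) = exp(-r*dt) * [p*7.722625 + (1-p)*0.000000] = 4.054493; exercise = 1.523441; V(3,1) = max -> 4.054493
  V(3,2) = exp(-r*dt) * [p*0.000000 + (1-p)*0.000000] = 0.000000; exercise = 0.000000; V(3,2) = max -> 0.000000
  V(3,3) = exp(-r*dt) * [p*0.000000 + (1-p)*0.000000] = 0.000000; exercise = 0.000000; V(3,3) = max -> 0.000000
  V(2,0) = exp(-r*dt) * [p*15.311550 + (1-p)*4.054493] = 9.912248; exercise = 7.722625; V(2,0) = max -> 9.912248
  V(2,1) = exp(-r*dt) * [p*4.054493 + (1-p)*0.000000] = 2.128669; exercise = 0.000000; V(2,1) = max -> 2.128669
  V(2,2) = exp(-r*dt) * [p*0.000000 + (1-p)*0.000000] = 0.000000; exercise = 0.000000; V(2,2) = max -> 0.000000
  V(1,0) = exp(-r*dt) * [p*9.912248 + (1-p)*2.128669] = 6.187670; exercise = 1.523441; V(1,0) = max -> 6.187670
  V(1,1) = exp(-r*dt) * [p*2.128669 + (1-p)*0.000000] = 1.117583; exercise = 0.000000; V(1,1) = max -> 1.117583
  V(0,0) = exp(-r*dt) * [p*6.187670 + (1-p)*1.117583] = 3.765019; exercise = 0.000000; V(0,0) = max -> 3.765019

Answer: Price = V(0,0) = 3.7650


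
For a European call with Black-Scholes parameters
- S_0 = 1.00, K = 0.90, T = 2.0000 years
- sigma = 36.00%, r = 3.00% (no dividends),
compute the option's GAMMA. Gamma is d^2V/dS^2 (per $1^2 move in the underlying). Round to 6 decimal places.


d1 = 0.5793571689; d2 = 0.0702402864
phi(d1) = 0.3373056124; exp(-qT) = 1.0000000000; exp(-rT) = 0.9417645336
Gamma = exp(-qT) * phi(d1) / (S * sigma * sqrt(T)) = 1.0000000000 * 0.3373056124 / (1.0000 * 0.3600 * 1.4142135624) = 0.662531

Answer: Gamma = 0.662531


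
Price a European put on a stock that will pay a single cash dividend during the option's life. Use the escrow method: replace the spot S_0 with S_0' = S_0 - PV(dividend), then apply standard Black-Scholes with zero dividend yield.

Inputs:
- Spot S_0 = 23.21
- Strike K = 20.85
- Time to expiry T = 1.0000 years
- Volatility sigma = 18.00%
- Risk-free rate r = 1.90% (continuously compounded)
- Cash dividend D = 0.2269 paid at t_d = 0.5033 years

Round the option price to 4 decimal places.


Answer: Price = 0.6079

Derivation:
PV(D) = D * exp(-r * t_d) = 0.2269 * 0.99048288 = 0.22474056
S_0' = S_0 - PV(D) = 23.2100 - 0.22474056 = 22.98525944
d1 = (ln(S_0'/K) + (r + sigma^2/2)*T) / (sigma*sqrt(T)) = 0.73721760
d2 = d1 - sigma*sqrt(T) = 0.55721760
exp(-rT) = 0.98117936
N(-d1) = 0.23049502; N(-d2) = 0.28868938
P = K * exp(-rT) * N(-d2) - S_0' * N(-d1) = 20.8500 * 0.98117936 * 0.28868938 - 22.98525944 * 0.23049502 = 0.6079


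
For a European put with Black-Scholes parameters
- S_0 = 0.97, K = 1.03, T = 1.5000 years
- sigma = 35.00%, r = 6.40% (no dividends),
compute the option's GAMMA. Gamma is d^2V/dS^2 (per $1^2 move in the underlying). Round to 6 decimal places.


Answer: Gamma = 0.917711

Derivation:
d1 = 0.2982708440; d2 = -0.1303898610
phi(d1) = 0.3815851400; exp(-qT) = 1.0000000000; exp(-rT) = 0.9084640161
Gamma = exp(-qT) * phi(d1) / (S * sigma * sqrt(T)) = 1.0000000000 * 0.3815851400 / (0.9700 * 0.3500 * 1.2247448714) = 0.917711


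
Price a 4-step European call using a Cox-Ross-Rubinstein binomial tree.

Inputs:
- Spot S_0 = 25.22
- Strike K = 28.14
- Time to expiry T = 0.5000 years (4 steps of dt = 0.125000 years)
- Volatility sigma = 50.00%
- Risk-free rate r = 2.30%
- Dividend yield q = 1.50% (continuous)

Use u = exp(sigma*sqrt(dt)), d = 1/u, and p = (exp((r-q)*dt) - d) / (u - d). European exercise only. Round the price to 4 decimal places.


Answer: Price = V(0,0) = 2.6140

Derivation:
dt = T/N = 0.125000
u = exp(sigma*sqrt(dt)) = 1.193365; d = 1/u = 0.837967
p = (exp((r-q)*dt) - d) / (u - d) = 0.458736
Discount per step: exp(-r*dt) = 0.997129
Stock lattice S(k, i) with i counting down-moves:
  k=0: S(0,0) = 25.2200
  k=1: S(1,0) = 30.0967; S(1,1) = 21.1335
  k=2: S(2,0) = 35.9163; S(2,1) = 25.2200; S(2,2) = 17.7092
  k=3: S(3,0) = 42.8612; S(3,1) = 30.0967; S(3,2) = 21.1335; S(3,3) = 14.8397
  k=4: S(4,0) = 51.1491; S(4,1) = 35.9163; S(4,2) = 25.2200; S(4,3) = 17.7092; S(4,4) = 12.4352
Terminal payoffs V(N, i) = max(S_T - K, 0):
  V(4,0) = 23.009060; V(4,1) = 7.776282; V(4,2) = 0.000000; V(4,3) = 0.000000; V(4,4) = 0.000000
Backward induction: V(k, i) = exp(-r*dt) * [p * V(k+1, i) + (1-p) * V(k+1, i+1)].
  V(3,0) = exp(-r*dt) * [p*23.009060 + (1-p)*7.776282] = 14.721715
  V(3,1) = exp(-r*dt) * [p*7.776282 + (1-p)*0.000000] = 3.557017
  V(3,2) = exp(-r*dt) * [p*0.000000 + (1-p)*0.000000] = 0.000000
  V(3,3) = exp(-r*dt) * [p*0.000000 + (1-p)*0.000000] = 0.000000
  V(2,0) = exp(-r*dt) * [p*14.721715 + (1-p)*3.557017] = 8.653747
  V(2,1) = exp(-r*dt) * [p*3.557017 + (1-p)*0.000000] = 1.627046
  V(2,2) = exp(-r*dt) * [p*0.000000 + (1-p)*0.000000] = 0.000000
  V(1,0) = exp(-r*dt) * [p*8.653747 + (1-p)*1.627046] = 4.836520
  V(1,1) = exp(-r*dt) * [p*1.627046 + (1-p)*0.000000] = 0.744241
  V(0,0) = exp(-r*dt) * [p*4.836520 + (1-p)*0.744241] = 2.613990


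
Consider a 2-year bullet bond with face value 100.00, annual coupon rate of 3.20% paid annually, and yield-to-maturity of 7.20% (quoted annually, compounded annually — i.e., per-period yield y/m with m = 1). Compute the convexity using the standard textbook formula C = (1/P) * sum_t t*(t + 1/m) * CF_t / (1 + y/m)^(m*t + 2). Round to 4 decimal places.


Answer: Convexity = 5.1091

Derivation:
Coupon per period c = face * coupon_rate / m = 3.200000
Periods per year m = 1; per-period yield y/m = 0.072000
Number of cashflows N = 2
Cashflows (t years, CF_t, discount factor 1/(1+y/m)^(m*t), PV):
  t = 1.0000: CF_t = 3.200000, DF = 0.932836, PV = 2.985075
  t = 2.0000: CF_t = 103.200000, DF = 0.870183, PV = 89.802851
Price P = sum_t PV_t = 92.787926
Convexity numerator sum_t t*(t + 1/m) * CF_t / (1+y/m)^(m*t + 2):
  t = 1.0000: term = 5.195120
  t = 2.0000: term = 468.869309
Convexity = (1/P) * sum = 474.064430 / 92.787926 = 5.109118


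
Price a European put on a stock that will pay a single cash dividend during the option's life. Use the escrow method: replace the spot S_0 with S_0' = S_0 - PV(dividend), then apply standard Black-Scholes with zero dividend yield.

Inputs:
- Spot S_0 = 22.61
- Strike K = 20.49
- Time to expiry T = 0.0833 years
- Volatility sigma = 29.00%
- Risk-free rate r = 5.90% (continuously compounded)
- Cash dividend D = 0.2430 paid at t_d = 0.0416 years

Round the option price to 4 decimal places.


PV(D) = D * exp(-r * t_d) = 0.2430 * 0.99754861 = 0.24240431
S_0' = S_0 - PV(D) = 22.6100 - 0.24240431 = 22.36759569
d1 = (ln(S_0'/K) + (r + sigma^2/2)*T) / (sigma*sqrt(T)) = 1.14808710
d2 = d1 - sigma*sqrt(T) = 1.06438806
exp(-rT) = 0.99509736
N(-d1) = 0.12546630; N(-d2) = 0.14357647
P = K * exp(-rT) * N(-d2) - S_0' * N(-d1) = 20.4900 * 0.99509736 * 0.14357647 - 22.36759569 * 0.12546630 = 0.1211

Answer: Price = 0.1211


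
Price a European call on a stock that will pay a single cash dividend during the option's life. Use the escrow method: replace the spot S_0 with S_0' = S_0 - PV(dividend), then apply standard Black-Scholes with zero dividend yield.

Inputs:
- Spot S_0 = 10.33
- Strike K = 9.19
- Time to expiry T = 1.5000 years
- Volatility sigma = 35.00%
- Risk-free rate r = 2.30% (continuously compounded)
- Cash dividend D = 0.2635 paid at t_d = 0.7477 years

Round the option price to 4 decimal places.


PV(D) = D * exp(-r * t_d) = 0.2635 * 0.98294993 = 0.25900731
S_0' = S_0 - PV(D) = 10.3300 - 0.25900731 = 10.07099269
d1 = (ln(S_0'/K) + (r + sigma^2/2)*T) / (sigma*sqrt(T)) = 0.50837024
d2 = d1 - sigma*sqrt(T) = 0.07970953
exp(-rT) = 0.96608834
N(d1) = 0.69440314; N(d2) = 0.53176586
C = S_0' * N(d1) - K * exp(-rT) * N(d2) = 10.07099269 * 0.69440314 - 9.1900 * 0.96608834 * 0.53176586 = 2.2721

Answer: Price = 2.2721


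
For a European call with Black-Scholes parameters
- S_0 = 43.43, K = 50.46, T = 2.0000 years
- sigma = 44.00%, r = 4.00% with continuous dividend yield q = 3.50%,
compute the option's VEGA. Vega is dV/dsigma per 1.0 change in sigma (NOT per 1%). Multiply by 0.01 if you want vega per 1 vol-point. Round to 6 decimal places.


Answer: Vega = 22.761712

Derivation:
d1 = 0.0860894524; d2 = -0.5361645150
phi(d1) = 0.3974666570; exp(-qT) = 0.9323938199; exp(-rT) = 0.9231163464
Vega = S * exp(-qT) * phi(d1) * sqrt(T) = 43.4300 * 0.9323938199 * 0.3974666570 * 1.4142135624 = 22.761712


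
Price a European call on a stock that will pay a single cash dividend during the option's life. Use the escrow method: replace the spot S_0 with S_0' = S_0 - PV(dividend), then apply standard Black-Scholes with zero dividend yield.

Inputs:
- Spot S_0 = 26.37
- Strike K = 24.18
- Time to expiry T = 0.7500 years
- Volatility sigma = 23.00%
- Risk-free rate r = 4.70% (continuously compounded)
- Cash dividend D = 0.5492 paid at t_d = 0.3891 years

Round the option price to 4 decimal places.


PV(D) = D * exp(-r * t_d) = 0.5492 * 0.98187851 = 0.53924768
S_0' = S_0 - PV(D) = 26.3700 - 0.53924768 = 25.83075232
d1 = (ln(S_0'/K) + (r + sigma^2/2)*T) / (sigma*sqrt(T)) = 0.60811243
d2 = d1 - sigma*sqrt(T) = 0.40892659
exp(-rT) = 0.96536405
N(d1) = 0.72844355; N(d2) = 0.65870323
C = S_0' * N(d1) - K * exp(-rT) * N(d2) = 25.83075232 * 0.72844355 - 24.1800 * 0.96536405 * 0.65870323 = 3.4405

Answer: Price = 3.4405


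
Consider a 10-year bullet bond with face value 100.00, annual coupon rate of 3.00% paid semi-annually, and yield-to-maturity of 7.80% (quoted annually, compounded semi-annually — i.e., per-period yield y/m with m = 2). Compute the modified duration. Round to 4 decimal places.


Coupon per period c = face * coupon_rate / m = 1.500000
Periods per year m = 2; per-period yield y/m = 0.039000
Number of cashflows N = 20
Cashflows (t years, CF_t, discount factor 1/(1+y/m)^(m*t), PV):
  t = 0.5000: CF_t = 1.500000, DF = 0.962464, PV = 1.443696
  t = 1.0000: CF_t = 1.500000, DF = 0.926337, PV = 1.389505
  t = 1.5000: CF_t = 1.500000, DF = 0.891566, PV = 1.337349
  t = 2.0000: CF_t = 1.500000, DF = 0.858100, PV = 1.287150
  t = 2.5000: CF_t = 1.500000, DF = 0.825890, PV = 1.238835
  t = 3.0000: CF_t = 1.500000, DF = 0.794889, PV = 1.192334
  t = 3.5000: CF_t = 1.500000, DF = 0.765052, PV = 1.147579
  t = 4.0000: CF_t = 1.500000, DF = 0.736335, PV = 1.104503
  t = 4.5000: CF_t = 1.500000, DF = 0.708696, PV = 1.063044
  t = 5.0000: CF_t = 1.500000, DF = 0.682094, PV = 1.023142
  t = 5.5000: CF_t = 1.500000, DF = 0.656491, PV = 0.984737
  t = 6.0000: CF_t = 1.500000, DF = 0.631849, PV = 0.947774
  t = 6.5000: CF_t = 1.500000, DF = 0.608132, PV = 0.912198
  t = 7.0000: CF_t = 1.500000, DF = 0.585305, PV = 0.877958
  t = 7.5000: CF_t = 1.500000, DF = 0.563335, PV = 0.845003
  t = 8.0000: CF_t = 1.500000, DF = 0.542190, PV = 0.813285
  t = 8.5000: CF_t = 1.500000, DF = 0.521838, PV = 0.782757
  t = 9.0000: CF_t = 1.500000, DF = 0.502250, PV = 0.753375
  t = 9.5000: CF_t = 1.500000, DF = 0.483398, PV = 0.725097
  t = 10.0000: CF_t = 101.500000, DF = 0.465253, PV = 47.223165
Price P = sum_t PV_t = 67.092484
First compute Macaulay numerator sum_t t * PV_t:
  t * PV_t at t = 0.5000: 0.721848
  t * PV_t at t = 1.0000: 1.389505
  t * PV_t at t = 1.5000: 2.006023
  t * PV_t at t = 2.0000: 2.574299
  t * PV_t at t = 2.5000: 3.097088
  t * PV_t at t = 3.0000: 3.577002
  t * PV_t at t = 3.5000: 4.016525
  t * PV_t at t = 4.0000: 4.418012
  t * PV_t at t = 4.5000: 4.783699
  t * PV_t at t = 5.0000: 5.115708
  t * PV_t at t = 5.5000: 5.416053
  t * PV_t at t = 6.0000: 5.686643
  t * PV_t at t = 6.5000: 5.929287
  t * PV_t at t = 7.0000: 6.145704
  t * PV_t at t = 7.5000: 6.337520
  t * PV_t at t = 8.0000: 6.506276
  t * PV_t at t = 8.5000: 6.653434
  t * PV_t at t = 9.0000: 6.780378
  t * PV_t at t = 9.5000: 6.888417
  t * PV_t at t = 10.0000: 472.231650
Macaulay duration D = 560.275073 / 67.092484 = 8.350787
Modified duration = D / (1 + y/m) = 8.350787 / (1 + 0.039000) = 8.037332

Answer: Modified duration = 8.0373


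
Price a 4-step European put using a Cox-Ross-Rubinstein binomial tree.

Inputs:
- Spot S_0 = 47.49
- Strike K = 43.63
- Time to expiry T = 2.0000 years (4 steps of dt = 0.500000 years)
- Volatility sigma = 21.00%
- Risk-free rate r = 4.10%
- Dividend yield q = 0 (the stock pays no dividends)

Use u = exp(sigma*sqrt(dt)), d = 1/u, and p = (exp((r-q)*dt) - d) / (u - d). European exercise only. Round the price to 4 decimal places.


dt = T/N = 0.500000
u = exp(sigma*sqrt(dt)) = 1.160084; d = 1/u = 0.862007
p = (exp((r-q)*dt) - d) / (u - d) = 0.532429
Discount per step: exp(-r*dt) = 0.979709
Stock lattice S(k, i) with i counting down-moves:
  k=0: S(0,0) = 47.4900
  k=1: S(1,0) = 55.0924; S(1,1) = 40.9367
  k=2: S(2,0) = 63.9118; S(2,1) = 47.4900; S(2,2) = 35.2877
  k=3: S(3,0) = 74.1431; S(3,1) = 55.0924; S(3,2) = 40.9367; S(3,3) = 30.4182
  k=4: S(4,0) = 86.0122; S(4,1) = 63.9118; S(4,2) = 47.4900; S(4,3) = 35.2877; S(4,4) = 26.2207
Terminal payoffs V(N, i) = max(K - S_T, 0):
  V(4,0) = 0.000000; V(4,1) = 0.000000; V(4,2) = 0.000000; V(4,3) = 8.342305; V(4,4) = 17.409292
Backward induction: V(k, i) = exp(-r*dt) * [p * V(k+1, i) + (1-p) * V(k+1, i+1)].
  V(3,0) = exp(-r*dt) * [p*0.000000 + (1-p)*0.000000] = 0.000000
  V(3,1) = exp(-r*dt) * [p*0.000000 + (1-p)*0.000000] = 0.000000
  V(3,2) = exp(-r*dt) * [p*0.000000 + (1-p)*8.342305] = 3.821473
  V(3,3) = exp(-r*dt) * [p*8.342305 + (1-p)*17.409292] = 12.326467
  V(2,0) = exp(-r*dt) * [p*0.000000 + (1-p)*0.000000] = 0.000000
  V(2,1) = exp(-r*dt) * [p*0.000000 + (1-p)*3.821473] = 1.750554
  V(2,2) = exp(-r*dt) * [p*3.821473 + (1-p)*12.326467] = 7.639928
  V(1,0) = exp(-r*dt) * [p*0.000000 + (1-p)*1.750554] = 0.801900
  V(1,1) = exp(-r*dt) * [p*1.750554 + (1-p)*7.639928] = 4.412859
  V(0,0) = exp(-r*dt) * [p*0.801900 + (1-p)*4.412859] = 2.439749

Answer: Price = V(0,0) = 2.4397


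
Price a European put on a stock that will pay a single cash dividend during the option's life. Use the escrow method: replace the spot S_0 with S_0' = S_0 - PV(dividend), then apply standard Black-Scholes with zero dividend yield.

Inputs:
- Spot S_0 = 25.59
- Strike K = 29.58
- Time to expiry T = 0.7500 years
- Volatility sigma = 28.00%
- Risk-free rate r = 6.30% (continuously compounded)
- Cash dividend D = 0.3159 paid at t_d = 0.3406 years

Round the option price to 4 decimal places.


PV(D) = D * exp(-r * t_d) = 0.3159 * 0.97877078 = 0.30919369
S_0' = S_0 - PV(D) = 25.5900 - 0.30919369 = 25.28080631
d1 = (ln(S_0'/K) + (r + sigma^2/2)*T) / (sigma*sqrt(T)) = -0.33157636
d2 = d1 - sigma*sqrt(T) = -0.57406347
exp(-rT) = 0.95384891
N(-d1) = 0.62989541; N(-d2) = 0.71703757
P = K * exp(-rT) * N(-d2) - S_0' * N(-d1) = 29.5800 * 0.95384891 * 0.71703757 - 25.28080631 * 0.62989541 = 4.3068

Answer: Price = 4.3068


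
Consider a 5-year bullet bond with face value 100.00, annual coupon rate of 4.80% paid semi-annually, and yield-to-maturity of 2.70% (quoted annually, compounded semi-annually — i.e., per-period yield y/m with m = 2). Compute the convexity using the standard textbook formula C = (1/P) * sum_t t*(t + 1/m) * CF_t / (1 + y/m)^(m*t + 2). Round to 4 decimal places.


Answer: Convexity = 23.4418

Derivation:
Coupon per period c = face * coupon_rate / m = 2.400000
Periods per year m = 2; per-period yield y/m = 0.013500
Number of cashflows N = 10
Cashflows (t years, CF_t, discount factor 1/(1+y/m)^(m*t), PV):
  t = 0.5000: CF_t = 2.400000, DF = 0.986680, PV = 2.368032
  t = 1.0000: CF_t = 2.400000, DF = 0.973537, PV = 2.336489
  t = 1.5000: CF_t = 2.400000, DF = 0.960569, PV = 2.305367
  t = 2.0000: CF_t = 2.400000, DF = 0.947774, PV = 2.274659
  t = 2.5000: CF_t = 2.400000, DF = 0.935150, PV = 2.244360
  t = 3.0000: CF_t = 2.400000, DF = 0.922694, PV = 2.214465
  t = 3.5000: CF_t = 2.400000, DF = 0.910403, PV = 2.184967
  t = 4.0000: CF_t = 2.400000, DF = 0.898276, PV = 2.155863
  t = 4.5000: CF_t = 2.400000, DF = 0.886311, PV = 2.127147
  t = 5.0000: CF_t = 102.400000, DF = 0.874505, PV = 89.549348
Price P = sum_t PV_t = 109.760695
Convexity numerator sum_t t*(t + 1/m) * CF_t / (1+y/m)^(m*t + 2):
  t = 0.5000: term = 1.152683
  t = 1.0000: term = 3.411988
  t = 1.5000: term = 6.733079
  t = 2.0000: term = 11.072323
  t = 2.5000: term = 16.387256
  t = 3.0000: term = 22.636565
  t = 3.5000: term = 29.780055
  t = 4.0000: term = 37.778631
  t = 4.5000: term = 46.594266
  t = 5.0000: term = 2397.439266
Convexity = (1/P) * sum = 2572.986112 / 109.760695 = 23.441780


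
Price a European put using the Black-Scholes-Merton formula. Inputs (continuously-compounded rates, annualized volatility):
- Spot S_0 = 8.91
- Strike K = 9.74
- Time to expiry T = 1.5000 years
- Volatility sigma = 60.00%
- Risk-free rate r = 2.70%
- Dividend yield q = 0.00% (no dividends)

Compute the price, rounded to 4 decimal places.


d1 = (ln(S/K) + (r - q + 0.5*sigma^2) * T) / (sigma * sqrt(T)) = 0.30133231
d2 = d1 - sigma * sqrt(T) = -0.43351461
exp(-rT) = 0.96030916; exp(-qT) = 1.00000000
P = K * exp(-rT) * N(-d2) - S_0 * exp(-qT) * N(-d1)
N(-d1) = 0.38158055; N(-d2) = 0.66767952
P = 9.7400 * 0.96030916 * 0.66767952 - 8.9100 * 1.00000000 * 0.38158055 = 2.8452

Answer: Price = 2.8452


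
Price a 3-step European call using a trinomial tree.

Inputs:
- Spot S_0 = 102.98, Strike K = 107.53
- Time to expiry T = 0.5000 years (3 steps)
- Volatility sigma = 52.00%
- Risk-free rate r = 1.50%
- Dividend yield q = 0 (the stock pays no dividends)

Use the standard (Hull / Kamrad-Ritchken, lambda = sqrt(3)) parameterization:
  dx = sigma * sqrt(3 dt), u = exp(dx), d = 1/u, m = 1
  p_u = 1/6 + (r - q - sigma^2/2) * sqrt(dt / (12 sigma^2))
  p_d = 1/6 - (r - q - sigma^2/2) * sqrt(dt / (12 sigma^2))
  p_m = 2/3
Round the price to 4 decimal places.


dt = T/N = 0.166667; dx = sigma*sqrt(3*dt) = 0.367696
u = exp(dx) = 1.444402; d = 1/u = 0.692328
p_u = 0.139425, p_m = 0.666667, p_d = 0.193908
Discount per step: exp(-r*dt) = 0.997503
Stock lattice S(k, j) with j the centered position index:
  k=0: S(0,+0) = 102.9800
  k=1: S(1,-1) = 71.2959; S(1,+0) = 102.9800; S(1,+1) = 148.7445
  k=2: S(2,-2) = 49.3602; S(2,-1) = 71.2959; S(2,+0) = 102.9800; S(2,+1) = 148.7445; S(2,+2) = 214.8469
  k=3: S(3,-3) = 34.1734; S(3,-2) = 49.3602; S(3,-1) = 71.2959; S(3,+0) = 102.9800; S(3,+1) = 148.7445; S(3,+2) = 214.8469; S(3,+3) = 310.3254
Terminal payoffs V(N, j) = max(S_T - K, 0):
  V(3,-3) = 0.000000; V(3,-2) = 0.000000; V(3,-1) = 0.000000; V(3,+0) = 0.000000; V(3,+1) = 41.214537; V(3,+2) = 107.316936; V(3,+3) = 202.795384
Backward induction: V(k, j) = exp(-r*dt) * [p_u * V(k+1, j+1) + p_m * V(k+1, j) + p_d * V(k+1, j-1)]
  V(2,-2) = exp(-r*dt) * [p_u*0.000000 + p_m*0.000000 + p_d*0.000000] = 0.000000
  V(2,-1) = exp(-r*dt) * [p_u*0.000000 + p_m*0.000000 + p_d*0.000000] = 0.000000
  V(2,+0) = exp(-r*dt) * [p_u*41.214537 + p_m*0.000000 + p_d*0.000000] = 5.731986
  V(2,+1) = exp(-r*dt) * [p_u*107.316936 + p_m*41.214537 + p_d*0.000000] = 42.333049
  V(2,+2) = exp(-r*dt) * [p_u*202.795384 + p_m*107.316936 + p_d*41.214537] = 107.542009
  V(1,-1) = exp(-r*dt) * [p_u*5.731986 + p_m*0.000000 + p_d*0.000000] = 0.797186
  V(1,+0) = exp(-r*dt) * [p_u*42.333049 + p_m*5.731986 + p_d*0.000000] = 9.699327
  V(1,+1) = exp(-r*dt) * [p_u*107.542009 + p_m*42.333049 + p_d*5.731986] = 44.216869
  V(0,+0) = exp(-r*dt) * [p_u*44.216869 + p_m*9.699327 + p_d*0.797186] = 12.753809

Answer: Price = V(0,0) = 12.7538


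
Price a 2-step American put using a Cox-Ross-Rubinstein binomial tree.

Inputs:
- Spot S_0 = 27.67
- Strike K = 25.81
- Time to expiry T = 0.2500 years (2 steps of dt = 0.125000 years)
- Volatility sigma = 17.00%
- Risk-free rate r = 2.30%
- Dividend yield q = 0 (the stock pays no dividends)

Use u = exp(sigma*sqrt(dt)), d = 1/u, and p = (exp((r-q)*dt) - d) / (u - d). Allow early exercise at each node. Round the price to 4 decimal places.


Answer: Price = V(0,0) = 0.3055

Derivation:
dt = T/N = 0.125000
u = exp(sigma*sqrt(dt)) = 1.061947; d = 1/u = 0.941667
p = (exp((r-q)*dt) - d) / (u - d) = 0.508915
Discount per step: exp(-r*dt) = 0.997129
Stock lattice S(k, i) with i counting down-moves:
  k=0: S(0,0) = 27.6700
  k=1: S(1,0) = 29.3841; S(1,1) = 26.0559
  k=2: S(2,0) = 31.2043; S(2,1) = 27.6700; S(2,2) = 24.5360
Terminal payoffs V(N, i) = max(K - S_T, 0):
  V(2,0) = 0.000000; V(2,1) = 0.000000; V(2,2) = 1.274019
Backward induction: V(k, i) = exp(-r*dt) * [p * V(k+1, i) + (1-p) * V(k+1, i+1)]; then take max(V_cont, immediate exercise) for American.
  V(1,0) = exp(-r*dt) * [p*0.000000 + (1-p)*0.000000] = 0.000000; exercise = 0.000000; V(1,0) = max -> 0.000000
  V(1,1) = exp(-r*dt) * [p*0.000000 + (1-p)*1.274019] = 0.623855; exercise = 0.000000; V(1,1) = max -> 0.623855
  V(0,0) = exp(-r*dt) * [p*0.000000 + (1-p)*0.623855] = 0.305486; exercise = 0.000000; V(0,0) = max -> 0.305486


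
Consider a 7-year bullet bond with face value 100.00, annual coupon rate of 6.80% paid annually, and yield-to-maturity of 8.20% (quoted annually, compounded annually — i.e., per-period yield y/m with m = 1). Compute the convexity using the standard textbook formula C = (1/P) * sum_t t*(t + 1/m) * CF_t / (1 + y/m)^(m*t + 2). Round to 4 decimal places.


Answer: Convexity = 36.5705

Derivation:
Coupon per period c = face * coupon_rate / m = 6.800000
Periods per year m = 1; per-period yield y/m = 0.082000
Number of cashflows N = 7
Cashflows (t years, CF_t, discount factor 1/(1+y/m)^(m*t), PV):
  t = 1.0000: CF_t = 6.800000, DF = 0.924214, PV = 6.284658
  t = 2.0000: CF_t = 6.800000, DF = 0.854172, PV = 5.808372
  t = 3.0000: CF_t = 6.800000, DF = 0.789438, PV = 5.368181
  t = 4.0000: CF_t = 6.800000, DF = 0.729610, PV = 4.961350
  t = 5.0000: CF_t = 6.800000, DF = 0.674316, PV = 4.585351
  t = 6.0000: CF_t = 6.800000, DF = 0.623213, PV = 4.237848
  t = 7.0000: CF_t = 106.800000, DF = 0.575982, PV = 61.514915
Price P = sum_t PV_t = 92.760674
Convexity numerator sum_t t*(t + 1/m) * CF_t / (1+y/m)^(m*t + 2):
  t = 1.0000: term = 10.736362
  t = 2.0000: term = 29.768100
  t = 3.0000: term = 55.024215
  t = 4.0000: term = 84.756955
  t = 5.0000: term = 117.500399
  t = 6.0000: term = 152.033788
  t = 7.0000: term = 2942.482799
Convexity = (1/P) * sum = 3392.302618 / 92.760674 = 36.570483


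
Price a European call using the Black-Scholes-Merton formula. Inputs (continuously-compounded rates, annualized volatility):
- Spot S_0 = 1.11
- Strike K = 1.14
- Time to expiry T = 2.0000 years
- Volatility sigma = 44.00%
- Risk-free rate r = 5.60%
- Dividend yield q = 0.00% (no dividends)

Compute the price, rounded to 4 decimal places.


Answer: Price = 0.3078

Derivation:
d1 = (ln(S/K) + (r - q + 0.5*sigma^2) * T) / (sigma * sqrt(T)) = 0.44826030
d2 = d1 - sigma * sqrt(T) = -0.17399366
exp(-rT) = 0.89404426; exp(-qT) = 1.00000000
C = S_0 * exp(-qT) * N(d1) - K * exp(-rT) * N(d2)
N(d1) = 0.67301733; N(d2) = 0.43093522
C = 1.1100 * 1.00000000 * 0.67301733 - 1.1400 * 0.89404426 * 0.43093522 = 0.3078


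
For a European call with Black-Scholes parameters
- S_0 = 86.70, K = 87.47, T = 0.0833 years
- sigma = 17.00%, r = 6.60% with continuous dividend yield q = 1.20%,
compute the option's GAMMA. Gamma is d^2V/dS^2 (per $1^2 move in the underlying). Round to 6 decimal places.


Answer: Gamma = 0.093497

Derivation:
d1 = -0.0639990095; d2 = -0.1130639664
phi(d1) = 0.3981261079; exp(-qT) = 0.9990008994; exp(-rT) = 0.9945172852
Gamma = exp(-qT) * phi(d1) / (S * sigma * sqrt(T)) = 0.9990008994 * 0.3981261079 / (86.7000 * 0.1700 * 0.2886173938) = 0.093497
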